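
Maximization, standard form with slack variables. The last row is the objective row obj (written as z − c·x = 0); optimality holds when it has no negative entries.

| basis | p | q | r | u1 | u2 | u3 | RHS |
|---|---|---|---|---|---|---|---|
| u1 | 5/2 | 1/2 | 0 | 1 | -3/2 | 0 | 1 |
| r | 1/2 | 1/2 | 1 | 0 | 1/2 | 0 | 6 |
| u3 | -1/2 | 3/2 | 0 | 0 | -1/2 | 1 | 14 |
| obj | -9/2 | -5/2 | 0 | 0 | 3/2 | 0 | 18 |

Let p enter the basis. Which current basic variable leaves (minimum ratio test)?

Column p entries and ratios — u1: 1/(5/2) = 2/5; r: 6/(1/2) = 12; u3: -1/2 ≤ 0, skip.
Smallest ratio is 2/5 in the row of u1, so u1 leaves.

u1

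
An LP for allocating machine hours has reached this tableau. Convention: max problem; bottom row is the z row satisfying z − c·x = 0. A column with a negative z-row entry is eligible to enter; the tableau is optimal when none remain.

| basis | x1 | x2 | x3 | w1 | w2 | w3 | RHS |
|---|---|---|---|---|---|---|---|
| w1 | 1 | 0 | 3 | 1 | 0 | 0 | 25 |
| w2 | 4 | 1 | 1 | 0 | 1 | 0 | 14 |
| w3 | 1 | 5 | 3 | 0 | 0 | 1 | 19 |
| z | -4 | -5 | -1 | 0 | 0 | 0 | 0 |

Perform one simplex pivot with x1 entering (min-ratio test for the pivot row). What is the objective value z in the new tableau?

Ratio test on column x1 — row 1: 25/1 = 25; row 2: 14/4 = 7/2; row 3: 19/1 = 19. Minimum is 7/2 at row 2 (w2 leaves); pivot element 4.
Pivot on row 2; the z-row RHS becomes 0 − (-4)·(7/2) = 14.

14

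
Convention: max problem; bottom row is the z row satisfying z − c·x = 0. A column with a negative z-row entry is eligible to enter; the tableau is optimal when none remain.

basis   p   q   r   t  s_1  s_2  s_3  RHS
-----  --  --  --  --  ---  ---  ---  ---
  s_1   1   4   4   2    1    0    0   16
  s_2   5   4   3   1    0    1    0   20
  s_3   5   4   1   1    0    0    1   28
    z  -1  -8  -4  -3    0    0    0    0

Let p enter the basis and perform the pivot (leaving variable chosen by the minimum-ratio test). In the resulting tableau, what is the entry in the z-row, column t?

-14/5

Ratio test on column p — row 1: 16/1 = 16; row 2: 20/5 = 4; row 3: 28/5 = 28/5. Minimum is 4 at row 2 (s_2 leaves); pivot element 5.
Divide row 2 by 5; eliminate column p from the other rows.
z-row update in column t: -3 − (-1)·(1/5) = -14/5.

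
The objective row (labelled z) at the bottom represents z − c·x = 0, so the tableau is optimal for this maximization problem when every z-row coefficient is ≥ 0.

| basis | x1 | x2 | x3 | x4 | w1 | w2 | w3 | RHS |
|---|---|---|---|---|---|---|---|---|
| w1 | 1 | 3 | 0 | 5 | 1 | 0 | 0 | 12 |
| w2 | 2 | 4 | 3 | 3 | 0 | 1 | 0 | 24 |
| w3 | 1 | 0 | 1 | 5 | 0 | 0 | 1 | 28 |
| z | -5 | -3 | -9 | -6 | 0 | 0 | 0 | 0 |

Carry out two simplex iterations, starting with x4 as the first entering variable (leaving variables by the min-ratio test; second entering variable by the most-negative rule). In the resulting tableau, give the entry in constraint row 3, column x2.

-56/15

Ratio test on column x4 — row 1: 12/5 = 12/5; row 2: 24/3 = 8; row 3: 28/5 = 28/5. Minimum is 12/5 at row 1 (w1 leaves); pivot element 5.
Divide row 1 by 5; eliminate column x4 from the other rows.
Second iteration: most negative z-row entry is -9 in column x3, so x3 enters.
Ratio test on column x3 — row 1: entry 0 ≤ 0; row 2: (84/5)/3 = 28/5; row 3: 16/1 = 16. Minimum is 28/5 at row 2 (w2 leaves); pivot element 3.
Divide row 2 by 3; eliminate column x3 from the other rows.
After both pivots, the entry at constraint row 3, column x2 is -56/15.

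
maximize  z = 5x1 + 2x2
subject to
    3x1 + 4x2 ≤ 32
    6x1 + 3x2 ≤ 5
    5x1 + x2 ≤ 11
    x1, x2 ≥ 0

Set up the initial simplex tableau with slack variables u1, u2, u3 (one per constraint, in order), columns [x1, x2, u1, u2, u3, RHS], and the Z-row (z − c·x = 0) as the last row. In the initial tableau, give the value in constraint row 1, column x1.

3

Constraint 1 has coefficient 3 on x1.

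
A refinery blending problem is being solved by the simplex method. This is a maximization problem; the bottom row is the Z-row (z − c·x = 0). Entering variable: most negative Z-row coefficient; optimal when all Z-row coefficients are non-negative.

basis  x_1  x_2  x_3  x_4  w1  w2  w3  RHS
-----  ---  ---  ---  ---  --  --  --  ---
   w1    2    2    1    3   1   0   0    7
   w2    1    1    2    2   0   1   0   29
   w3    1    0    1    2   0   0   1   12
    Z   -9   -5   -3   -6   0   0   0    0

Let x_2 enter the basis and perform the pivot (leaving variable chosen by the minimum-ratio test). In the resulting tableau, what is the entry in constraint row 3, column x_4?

Ratio test on column x_2 — row 1: 7/2 = 7/2; row 2: 29/1 = 29; row 3: entry 0 ≤ 0. Minimum is 7/2 at row 1 (w1 leaves); pivot element 2.
Divide row 1 by 2; eliminate column x_2 from the other rows.
Row 3 update in column x_4: 2 − 0·(3/2) = 2.

2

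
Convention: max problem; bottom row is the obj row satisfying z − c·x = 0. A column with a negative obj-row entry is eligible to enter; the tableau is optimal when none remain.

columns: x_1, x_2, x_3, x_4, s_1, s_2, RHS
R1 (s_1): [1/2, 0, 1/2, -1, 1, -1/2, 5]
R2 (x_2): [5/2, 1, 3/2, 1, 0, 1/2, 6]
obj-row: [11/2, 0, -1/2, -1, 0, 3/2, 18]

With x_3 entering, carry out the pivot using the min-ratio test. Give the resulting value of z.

20

Ratio test on column x_3 — row 1: 5/(1/2) = 10; row 2: 6/(3/2) = 4. Minimum is 4 at row 2 (x_2 leaves); pivot element 3/2.
Pivot on row 2; the obj-row RHS becomes 18 − (-1/2)·4 = 20.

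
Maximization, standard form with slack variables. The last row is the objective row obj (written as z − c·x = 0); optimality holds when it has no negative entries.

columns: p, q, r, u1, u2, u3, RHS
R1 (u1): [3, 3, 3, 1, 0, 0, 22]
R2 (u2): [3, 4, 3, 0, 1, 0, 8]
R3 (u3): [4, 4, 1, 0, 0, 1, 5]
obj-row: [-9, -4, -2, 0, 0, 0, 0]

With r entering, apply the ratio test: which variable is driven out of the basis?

u2

Column r entries and ratios — u1: 22/3 = 22/3; u2: 8/3 = 8/3; u3: 5/1 = 5.
Smallest ratio is 8/3 in the row of u2, so u2 leaves.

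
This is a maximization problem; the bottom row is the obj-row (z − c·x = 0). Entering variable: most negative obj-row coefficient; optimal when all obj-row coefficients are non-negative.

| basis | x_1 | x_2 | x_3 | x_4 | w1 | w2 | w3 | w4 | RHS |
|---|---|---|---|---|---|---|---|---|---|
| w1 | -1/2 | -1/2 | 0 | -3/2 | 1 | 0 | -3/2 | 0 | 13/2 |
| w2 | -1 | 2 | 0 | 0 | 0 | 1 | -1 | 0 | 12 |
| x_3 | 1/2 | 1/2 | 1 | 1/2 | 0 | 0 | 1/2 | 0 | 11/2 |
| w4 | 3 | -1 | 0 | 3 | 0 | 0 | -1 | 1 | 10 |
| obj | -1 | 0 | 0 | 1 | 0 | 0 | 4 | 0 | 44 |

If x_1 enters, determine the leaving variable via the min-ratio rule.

w4

Column x_1 entries and ratios — w1: -1/2 ≤ 0, skip; w2: -1 ≤ 0, skip; x_3: (11/2)/(1/2) = 11; w4: 10/3 = 10/3.
Smallest ratio is 10/3 in the row of w4, so w4 leaves.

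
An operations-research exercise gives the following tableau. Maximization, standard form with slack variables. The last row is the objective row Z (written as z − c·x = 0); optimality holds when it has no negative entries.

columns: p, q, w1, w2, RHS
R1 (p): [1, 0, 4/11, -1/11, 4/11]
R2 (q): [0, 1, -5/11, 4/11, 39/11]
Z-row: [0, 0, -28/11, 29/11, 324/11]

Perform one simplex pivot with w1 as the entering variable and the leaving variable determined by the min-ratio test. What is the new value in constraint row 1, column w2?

Ratio test on column w1 — row 1: (4/11)/(4/11) = 1; row 2: entry -5/11 ≤ 0. Minimum is 1 at row 1 (p leaves); pivot element 4/11.
Divide row 1 by 4/11; eliminate column w1 from the other rows.
In the new row 1, the w2 entry is the old entry divided by the pivot: (-1/11)/(4/11) = -1/4.

-1/4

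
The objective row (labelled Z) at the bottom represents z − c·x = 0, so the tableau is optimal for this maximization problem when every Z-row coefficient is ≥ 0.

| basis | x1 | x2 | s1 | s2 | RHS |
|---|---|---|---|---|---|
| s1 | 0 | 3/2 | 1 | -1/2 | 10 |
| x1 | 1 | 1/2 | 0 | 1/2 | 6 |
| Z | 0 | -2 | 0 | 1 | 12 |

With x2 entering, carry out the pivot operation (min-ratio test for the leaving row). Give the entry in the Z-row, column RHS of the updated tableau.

76/3

Ratio test on column x2 — row 1: 10/(3/2) = 20/3; row 2: 6/(1/2) = 12. Minimum is 20/3 at row 1 (s1 leaves); pivot element 3/2.
Divide row 1 by 3/2; eliminate column x2 from the other rows.
Z-row update in column RHS: 12 − (-2)·(20/3) = 76/3.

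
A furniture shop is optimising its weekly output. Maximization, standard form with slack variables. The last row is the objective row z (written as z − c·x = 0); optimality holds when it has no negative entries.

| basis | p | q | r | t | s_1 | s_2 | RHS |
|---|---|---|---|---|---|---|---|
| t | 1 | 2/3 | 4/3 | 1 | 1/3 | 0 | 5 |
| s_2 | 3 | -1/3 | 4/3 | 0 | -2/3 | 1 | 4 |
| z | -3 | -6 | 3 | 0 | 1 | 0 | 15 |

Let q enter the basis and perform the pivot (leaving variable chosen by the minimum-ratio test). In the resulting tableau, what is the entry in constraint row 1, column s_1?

Ratio test on column q — row 1: 5/(2/3) = 15/2; row 2: entry -1/3 ≤ 0. Minimum is 15/2 at row 1 (t leaves); pivot element 2/3.
Divide row 1 by 2/3; eliminate column q from the other rows.
In the new row 1, the s_1 entry is the old entry divided by the pivot: (1/3)/(2/3) = 1/2.

1/2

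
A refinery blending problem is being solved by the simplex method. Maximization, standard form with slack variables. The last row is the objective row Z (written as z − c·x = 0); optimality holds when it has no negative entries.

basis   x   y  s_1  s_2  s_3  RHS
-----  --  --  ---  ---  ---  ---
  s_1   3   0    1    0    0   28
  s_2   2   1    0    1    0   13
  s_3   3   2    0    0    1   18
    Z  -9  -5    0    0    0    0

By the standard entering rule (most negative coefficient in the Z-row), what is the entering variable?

Negative Z-row entries: x: -9, y: -5.
The most negative is -9 in column x, so x enters.

x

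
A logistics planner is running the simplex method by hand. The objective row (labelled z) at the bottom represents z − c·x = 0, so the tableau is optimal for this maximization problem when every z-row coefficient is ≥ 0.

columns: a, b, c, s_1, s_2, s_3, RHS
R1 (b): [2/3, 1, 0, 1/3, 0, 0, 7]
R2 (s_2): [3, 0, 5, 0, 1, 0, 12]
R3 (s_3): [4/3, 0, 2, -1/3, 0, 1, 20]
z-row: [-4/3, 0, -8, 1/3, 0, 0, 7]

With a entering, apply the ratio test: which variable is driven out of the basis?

s_2

Column a entries and ratios — b: 7/(2/3) = 21/2; s_2: 12/3 = 4; s_3: 20/(4/3) = 15.
Smallest ratio is 4 in the row of s_2, so s_2 leaves.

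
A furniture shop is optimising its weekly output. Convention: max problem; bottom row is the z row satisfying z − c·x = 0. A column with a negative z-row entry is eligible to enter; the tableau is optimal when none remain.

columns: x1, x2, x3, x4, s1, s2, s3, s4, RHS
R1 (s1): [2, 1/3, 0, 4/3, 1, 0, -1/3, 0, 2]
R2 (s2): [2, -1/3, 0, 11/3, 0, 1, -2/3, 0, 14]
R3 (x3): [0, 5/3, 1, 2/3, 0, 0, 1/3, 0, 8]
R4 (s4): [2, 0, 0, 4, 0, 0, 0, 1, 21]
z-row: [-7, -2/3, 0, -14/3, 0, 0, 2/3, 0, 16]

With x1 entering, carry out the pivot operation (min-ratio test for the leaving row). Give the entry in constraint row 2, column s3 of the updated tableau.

Ratio test on column x1 — row 1: 2/2 = 1; row 2: 14/2 = 7; row 3: entry 0 ≤ 0; row 4: 21/2 = 21/2. Minimum is 1 at row 1 (s1 leaves); pivot element 2.
Divide row 1 by 2; eliminate column x1 from the other rows.
Row 2 update in column s3: -2/3 − 2·(-1/6) = -1/3.

-1/3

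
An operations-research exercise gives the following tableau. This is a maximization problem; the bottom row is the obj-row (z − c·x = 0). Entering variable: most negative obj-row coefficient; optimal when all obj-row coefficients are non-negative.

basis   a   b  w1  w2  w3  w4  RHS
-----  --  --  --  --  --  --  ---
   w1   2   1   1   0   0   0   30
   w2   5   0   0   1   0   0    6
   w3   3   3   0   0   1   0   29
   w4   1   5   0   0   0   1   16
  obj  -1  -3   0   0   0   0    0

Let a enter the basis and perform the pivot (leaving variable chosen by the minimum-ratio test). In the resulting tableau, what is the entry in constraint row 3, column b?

3

Ratio test on column a — row 1: 30/2 = 15; row 2: 6/5 = 6/5; row 3: 29/3 = 29/3; row 4: 16/1 = 16. Minimum is 6/5 at row 2 (w2 leaves); pivot element 5.
Divide row 2 by 5; eliminate column a from the other rows.
Row 3 update in column b: 3 − 3·0 = 3.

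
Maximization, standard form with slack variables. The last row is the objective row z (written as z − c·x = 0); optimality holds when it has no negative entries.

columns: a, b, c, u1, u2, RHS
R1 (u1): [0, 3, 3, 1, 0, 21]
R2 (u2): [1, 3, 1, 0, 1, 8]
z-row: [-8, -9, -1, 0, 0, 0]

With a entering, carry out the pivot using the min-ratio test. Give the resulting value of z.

64

Ratio test on column a — row 1: entry 0 ≤ 0; row 2: 8/1 = 8. Minimum is 8 at row 2 (u2 leaves); pivot element 1.
Pivot on row 2; the z-row RHS becomes 0 − (-8)·8 = 64.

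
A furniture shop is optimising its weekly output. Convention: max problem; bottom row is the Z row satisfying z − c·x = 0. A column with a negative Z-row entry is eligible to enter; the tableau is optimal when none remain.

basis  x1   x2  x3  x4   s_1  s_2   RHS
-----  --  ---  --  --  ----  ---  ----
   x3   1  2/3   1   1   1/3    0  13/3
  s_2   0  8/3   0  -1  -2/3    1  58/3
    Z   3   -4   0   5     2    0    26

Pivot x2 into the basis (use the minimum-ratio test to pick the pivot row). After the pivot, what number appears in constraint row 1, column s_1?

Ratio test on column x2 — row 1: (13/3)/(2/3) = 13/2; row 2: (58/3)/(8/3) = 29/4. Minimum is 13/2 at row 1 (x3 leaves); pivot element 2/3.
Divide row 1 by 2/3; eliminate column x2 from the other rows.
In the new row 1, the s_1 entry is the old entry divided by the pivot: (1/3)/(2/3) = 1/2.

1/2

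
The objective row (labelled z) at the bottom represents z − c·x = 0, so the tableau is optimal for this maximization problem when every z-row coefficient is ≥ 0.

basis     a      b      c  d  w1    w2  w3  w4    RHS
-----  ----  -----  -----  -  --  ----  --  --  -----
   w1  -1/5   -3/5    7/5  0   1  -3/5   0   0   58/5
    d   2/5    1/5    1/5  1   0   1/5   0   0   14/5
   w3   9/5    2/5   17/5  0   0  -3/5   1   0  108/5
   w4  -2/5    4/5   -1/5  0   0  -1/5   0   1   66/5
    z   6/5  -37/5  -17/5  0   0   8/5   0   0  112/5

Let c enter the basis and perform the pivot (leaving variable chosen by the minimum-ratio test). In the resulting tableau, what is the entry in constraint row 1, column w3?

-7/17

Ratio test on column c — row 1: (58/5)/(7/5) = 58/7; row 2: (14/5)/(1/5) = 14; row 3: (108/5)/(17/5) = 108/17; row 4: entry -1/5 ≤ 0. Minimum is 108/17 at row 3 (w3 leaves); pivot element 17/5.
Divide row 3 by 17/5; eliminate column c from the other rows.
Row 1 update in column w3: 0 − (7/5)·(5/17) = -7/17.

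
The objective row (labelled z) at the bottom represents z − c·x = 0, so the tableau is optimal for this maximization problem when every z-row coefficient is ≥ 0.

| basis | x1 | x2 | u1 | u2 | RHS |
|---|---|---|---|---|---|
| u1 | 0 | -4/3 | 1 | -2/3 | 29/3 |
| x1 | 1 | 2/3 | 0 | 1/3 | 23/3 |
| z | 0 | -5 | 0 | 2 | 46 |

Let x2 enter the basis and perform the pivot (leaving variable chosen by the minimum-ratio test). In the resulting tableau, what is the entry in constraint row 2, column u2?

1/2

Ratio test on column x2 — row 1: entry -4/3 ≤ 0; row 2: (23/3)/(2/3) = 23/2. Minimum is 23/2 at row 2 (x1 leaves); pivot element 2/3.
Divide row 2 by 2/3; eliminate column x2 from the other rows.
In the new row 2, the u2 entry is the old entry divided by the pivot: (1/3)/(2/3) = 1/2.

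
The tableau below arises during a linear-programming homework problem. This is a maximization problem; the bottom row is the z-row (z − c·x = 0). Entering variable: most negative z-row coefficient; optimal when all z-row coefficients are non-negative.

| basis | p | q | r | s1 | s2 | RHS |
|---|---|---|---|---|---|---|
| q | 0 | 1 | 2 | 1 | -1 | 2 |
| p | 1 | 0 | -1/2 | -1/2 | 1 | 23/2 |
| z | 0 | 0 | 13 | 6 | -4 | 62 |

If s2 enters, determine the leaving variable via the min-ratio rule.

Column s2 entries and ratios — q: -1 ≤ 0, skip; p: (23/2)/1 = 23/2.
Smallest ratio is 23/2 in the row of p, so p leaves.

p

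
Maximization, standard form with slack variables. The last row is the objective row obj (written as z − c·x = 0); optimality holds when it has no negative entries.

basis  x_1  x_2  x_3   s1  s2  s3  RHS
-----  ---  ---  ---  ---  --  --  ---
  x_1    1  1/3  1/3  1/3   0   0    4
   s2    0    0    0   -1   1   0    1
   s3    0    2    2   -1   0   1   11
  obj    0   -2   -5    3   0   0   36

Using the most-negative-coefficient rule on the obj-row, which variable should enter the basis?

Negative obj-row entries: x_2: -2, x_3: -5.
The most negative is -5 in column x_3, so x_3 enters.

x_3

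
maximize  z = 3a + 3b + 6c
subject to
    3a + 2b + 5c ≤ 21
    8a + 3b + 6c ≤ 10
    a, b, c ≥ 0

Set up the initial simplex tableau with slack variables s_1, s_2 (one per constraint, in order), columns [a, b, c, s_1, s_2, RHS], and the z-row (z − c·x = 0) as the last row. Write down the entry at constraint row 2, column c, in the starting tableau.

6

Constraint 2 has coefficient 6 on c.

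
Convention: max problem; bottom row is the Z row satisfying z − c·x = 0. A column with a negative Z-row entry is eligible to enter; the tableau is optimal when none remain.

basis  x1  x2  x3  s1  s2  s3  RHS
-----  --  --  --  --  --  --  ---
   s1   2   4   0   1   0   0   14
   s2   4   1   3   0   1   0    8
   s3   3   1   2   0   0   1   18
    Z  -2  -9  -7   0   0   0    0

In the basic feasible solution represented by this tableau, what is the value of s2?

8

s2 is basic (row 2); its value is the RHS of that row, 8.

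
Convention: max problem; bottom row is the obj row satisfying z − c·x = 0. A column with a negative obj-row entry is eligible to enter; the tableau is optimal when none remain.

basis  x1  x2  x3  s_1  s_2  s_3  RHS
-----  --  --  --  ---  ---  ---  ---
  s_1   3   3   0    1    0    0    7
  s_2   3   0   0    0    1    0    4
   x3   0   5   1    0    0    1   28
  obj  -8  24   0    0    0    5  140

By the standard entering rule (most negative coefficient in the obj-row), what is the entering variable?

Negative obj-row entries: x1: -8.
The most negative is -8 in column x1, so x1 enters.

x1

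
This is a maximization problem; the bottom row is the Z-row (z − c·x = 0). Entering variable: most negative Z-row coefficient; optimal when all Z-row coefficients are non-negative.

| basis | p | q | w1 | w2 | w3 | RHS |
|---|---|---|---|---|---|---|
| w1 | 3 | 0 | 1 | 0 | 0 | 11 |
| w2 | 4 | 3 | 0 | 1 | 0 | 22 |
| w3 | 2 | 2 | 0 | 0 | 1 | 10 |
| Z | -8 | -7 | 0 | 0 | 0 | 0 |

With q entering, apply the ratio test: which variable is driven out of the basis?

w3

Column q entries and ratios — w1: 0 ≤ 0, skip; w2: 22/3 = 22/3; w3: 10/2 = 5.
Smallest ratio is 5 in the row of w3, so w3 leaves.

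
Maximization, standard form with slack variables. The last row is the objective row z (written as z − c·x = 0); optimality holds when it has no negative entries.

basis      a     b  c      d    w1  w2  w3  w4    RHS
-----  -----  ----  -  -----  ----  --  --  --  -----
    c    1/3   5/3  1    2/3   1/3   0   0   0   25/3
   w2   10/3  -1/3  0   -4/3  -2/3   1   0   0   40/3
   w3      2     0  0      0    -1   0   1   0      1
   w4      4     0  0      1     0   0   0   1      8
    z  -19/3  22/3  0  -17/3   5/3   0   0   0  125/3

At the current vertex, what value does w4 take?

8

w4 is basic (row 4); its value is the RHS of that row, 8.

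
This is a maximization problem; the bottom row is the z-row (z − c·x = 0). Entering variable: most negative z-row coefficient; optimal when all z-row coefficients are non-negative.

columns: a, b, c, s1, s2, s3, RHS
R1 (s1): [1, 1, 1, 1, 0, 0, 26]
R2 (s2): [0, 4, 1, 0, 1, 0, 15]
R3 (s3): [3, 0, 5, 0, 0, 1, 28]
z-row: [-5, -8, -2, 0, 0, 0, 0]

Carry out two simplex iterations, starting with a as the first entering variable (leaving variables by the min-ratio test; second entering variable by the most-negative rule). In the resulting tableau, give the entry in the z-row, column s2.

2

Ratio test on column a — row 1: 26/1 = 26; row 2: entry 0 ≤ 0; row 3: 28/3 = 28/3. Minimum is 28/3 at row 3 (s3 leaves); pivot element 3.
Divide row 3 by 3; eliminate column a from the other rows.
Second iteration: most negative z-row entry is -8 in column b, so b enters.
Ratio test on column b — row 1: (50/3)/1 = 50/3; row 2: 15/4 = 15/4; row 3: entry 0 ≤ 0. Minimum is 15/4 at row 2 (s2 leaves); pivot element 4.
Divide row 2 by 4; eliminate column b from the other rows.
After both pivots, the entry at the z-row, column s2 is 2.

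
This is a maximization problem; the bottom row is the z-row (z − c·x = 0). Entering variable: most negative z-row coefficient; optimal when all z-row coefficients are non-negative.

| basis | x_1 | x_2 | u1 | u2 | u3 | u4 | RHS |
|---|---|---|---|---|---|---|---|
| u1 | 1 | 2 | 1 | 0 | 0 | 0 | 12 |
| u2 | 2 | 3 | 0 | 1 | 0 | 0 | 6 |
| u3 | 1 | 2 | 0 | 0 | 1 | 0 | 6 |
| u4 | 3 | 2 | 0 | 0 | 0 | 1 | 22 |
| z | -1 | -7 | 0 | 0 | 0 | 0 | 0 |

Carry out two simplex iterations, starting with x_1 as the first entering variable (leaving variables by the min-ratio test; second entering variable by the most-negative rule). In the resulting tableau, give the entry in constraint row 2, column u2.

Ratio test on column x_1 — row 1: 12/1 = 12; row 2: 6/2 = 3; row 3: 6/1 = 6; row 4: 22/3 = 22/3. Minimum is 3 at row 2 (u2 leaves); pivot element 2.
Divide row 2 by 2; eliminate column x_1 from the other rows.
Second iteration: most negative z-row entry is -11/2 in column x_2, so x_2 enters.
Ratio test on column x_2 — row 1: 9/(1/2) = 18; row 2: 3/(3/2) = 2; row 3: 3/(1/2) = 6; row 4: entry -5/2 ≤ 0. Minimum is 2 at row 2 (x_1 leaves); pivot element 3/2.
Divide row 2 by 3/2; eliminate column x_2 from the other rows.
After both pivots, the entry at constraint row 2, column u2 is 1/3.

1/3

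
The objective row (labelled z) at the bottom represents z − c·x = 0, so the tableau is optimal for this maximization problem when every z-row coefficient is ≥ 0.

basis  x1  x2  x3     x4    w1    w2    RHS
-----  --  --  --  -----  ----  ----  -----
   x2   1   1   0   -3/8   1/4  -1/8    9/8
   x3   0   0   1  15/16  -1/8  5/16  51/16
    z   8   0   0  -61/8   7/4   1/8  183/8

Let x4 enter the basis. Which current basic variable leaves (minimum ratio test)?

Column x4 entries and ratios — x2: -3/8 ≤ 0, skip; x3: (51/16)/(15/16) = 17/5.
Smallest ratio is 17/5 in the row of x3, so x3 leaves.

x3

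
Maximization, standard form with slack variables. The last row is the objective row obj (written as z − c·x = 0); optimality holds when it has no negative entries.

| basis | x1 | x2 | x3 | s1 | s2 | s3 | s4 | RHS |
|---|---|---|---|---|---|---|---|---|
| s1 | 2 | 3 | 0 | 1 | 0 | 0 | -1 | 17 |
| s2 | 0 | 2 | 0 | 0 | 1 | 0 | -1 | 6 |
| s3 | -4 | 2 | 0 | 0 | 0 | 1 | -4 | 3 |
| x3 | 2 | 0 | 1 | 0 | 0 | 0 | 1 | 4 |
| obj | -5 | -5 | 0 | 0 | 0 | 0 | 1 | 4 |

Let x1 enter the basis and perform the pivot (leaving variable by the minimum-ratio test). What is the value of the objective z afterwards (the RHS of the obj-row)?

14

Ratio test on column x1 — row 1: 17/2 = 17/2; row 2: entry 0 ≤ 0; row 3: entry -4 ≤ 0; row 4: 4/2 = 2. Minimum is 2 at row 4 (x3 leaves); pivot element 2.
Pivot on row 4; the obj-row RHS becomes 4 − (-5)·2 = 14.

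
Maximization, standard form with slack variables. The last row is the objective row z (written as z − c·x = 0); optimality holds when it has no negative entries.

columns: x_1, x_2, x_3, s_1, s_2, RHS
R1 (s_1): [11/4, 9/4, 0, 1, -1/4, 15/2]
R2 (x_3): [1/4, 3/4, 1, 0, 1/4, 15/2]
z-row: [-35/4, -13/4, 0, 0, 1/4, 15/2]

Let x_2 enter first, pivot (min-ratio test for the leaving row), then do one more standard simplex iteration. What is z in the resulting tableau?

Ratio test on column x_2 — row 1: (15/2)/(9/4) = 10/3; row 2: (15/2)/(3/4) = 10. Minimum is 10/3 at row 1 (s_1 leaves); pivot element 9/4.
Pivot on row 1; the z-row RHS becomes 15/2 − (-13/4)·(10/3) = 55/3.
Next entering variable (most negative z-row entry -43/9): x_1.
Ratio test on column x_1 — row 1: (10/3)/(11/9) = 30/11; row 2: entry -2/3 ≤ 0. Minimum is 30/11 at row 1 (x_2 leaves); pivot element 11/9.
After the second pivot the z-row RHS is 55/3 − (-43/9)·(30/11) = 345/11.

345/11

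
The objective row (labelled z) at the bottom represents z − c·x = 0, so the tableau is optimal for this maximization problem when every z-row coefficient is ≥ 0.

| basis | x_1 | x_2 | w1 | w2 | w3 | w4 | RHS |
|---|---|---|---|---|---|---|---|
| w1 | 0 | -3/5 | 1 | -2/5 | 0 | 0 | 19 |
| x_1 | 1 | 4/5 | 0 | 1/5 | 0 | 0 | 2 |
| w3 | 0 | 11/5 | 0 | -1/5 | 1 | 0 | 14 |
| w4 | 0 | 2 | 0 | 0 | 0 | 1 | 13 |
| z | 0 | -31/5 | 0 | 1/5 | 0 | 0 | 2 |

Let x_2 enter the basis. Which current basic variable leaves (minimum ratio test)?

Column x_2 entries and ratios — w1: -3/5 ≤ 0, skip; x_1: 2/(4/5) = 5/2; w3: 14/(11/5) = 70/11; w4: 13/2 = 13/2.
Smallest ratio is 5/2 in the row of x_1, so x_1 leaves.

x_1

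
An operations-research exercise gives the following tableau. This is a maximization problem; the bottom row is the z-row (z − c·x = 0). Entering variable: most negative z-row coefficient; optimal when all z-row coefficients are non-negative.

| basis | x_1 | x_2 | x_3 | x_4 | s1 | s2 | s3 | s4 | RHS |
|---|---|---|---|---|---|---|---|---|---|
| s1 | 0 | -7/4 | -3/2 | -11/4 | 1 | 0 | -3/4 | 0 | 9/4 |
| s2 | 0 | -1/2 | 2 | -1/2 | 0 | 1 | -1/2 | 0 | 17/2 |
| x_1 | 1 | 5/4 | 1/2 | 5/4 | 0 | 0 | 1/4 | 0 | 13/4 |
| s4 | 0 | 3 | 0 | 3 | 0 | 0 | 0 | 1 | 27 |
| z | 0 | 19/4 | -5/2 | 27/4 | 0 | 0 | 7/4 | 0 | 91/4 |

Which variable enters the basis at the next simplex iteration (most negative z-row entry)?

x_3

Negative z-row entries: x_3: -5/2.
The most negative is -5/2 in column x_3, so x_3 enters.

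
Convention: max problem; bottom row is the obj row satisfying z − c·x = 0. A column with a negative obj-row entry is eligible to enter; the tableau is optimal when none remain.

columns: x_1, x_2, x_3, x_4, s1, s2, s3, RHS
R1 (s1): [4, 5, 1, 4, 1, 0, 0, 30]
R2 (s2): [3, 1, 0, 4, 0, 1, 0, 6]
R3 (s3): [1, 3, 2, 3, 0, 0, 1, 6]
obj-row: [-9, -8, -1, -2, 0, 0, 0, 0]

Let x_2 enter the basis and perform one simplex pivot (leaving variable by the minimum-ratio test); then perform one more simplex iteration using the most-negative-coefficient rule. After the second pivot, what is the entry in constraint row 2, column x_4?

9/8

Ratio test on column x_2 — row 1: 30/5 = 6; row 2: 6/1 = 6; row 3: 6/3 = 2. Minimum is 2 at row 3 (s3 leaves); pivot element 3.
Divide row 3 by 3; eliminate column x_2 from the other rows.
Second iteration: most negative obj-row entry is -19/3 in column x_1, so x_1 enters.
Ratio test on column x_1 — row 1: 20/(7/3) = 60/7; row 2: 4/(8/3) = 3/2; row 3: 2/(1/3) = 6. Minimum is 3/2 at row 2 (s2 leaves); pivot element 8/3.
Divide row 2 by 8/3; eliminate column x_1 from the other rows.
After both pivots, the entry at constraint row 2, column x_4 is 9/8.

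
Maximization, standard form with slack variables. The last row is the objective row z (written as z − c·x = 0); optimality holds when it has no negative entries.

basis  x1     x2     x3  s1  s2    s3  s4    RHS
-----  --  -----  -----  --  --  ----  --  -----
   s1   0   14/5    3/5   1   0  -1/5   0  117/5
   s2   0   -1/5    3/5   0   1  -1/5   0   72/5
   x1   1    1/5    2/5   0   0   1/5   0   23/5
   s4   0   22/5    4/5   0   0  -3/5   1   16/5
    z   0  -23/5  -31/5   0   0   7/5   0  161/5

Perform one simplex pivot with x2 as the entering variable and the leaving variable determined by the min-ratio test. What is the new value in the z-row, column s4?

Ratio test on column x2 — row 1: (117/5)/(14/5) = 117/14; row 2: entry -1/5 ≤ 0; row 3: (23/5)/(1/5) = 23; row 4: (16/5)/(22/5) = 8/11. Minimum is 8/11 at row 4 (s4 leaves); pivot element 22/5.
Divide row 4 by 22/5; eliminate column x2 from the other rows.
z-row update in column s4: 0 − (-23/5)·(5/22) = 23/22.

23/22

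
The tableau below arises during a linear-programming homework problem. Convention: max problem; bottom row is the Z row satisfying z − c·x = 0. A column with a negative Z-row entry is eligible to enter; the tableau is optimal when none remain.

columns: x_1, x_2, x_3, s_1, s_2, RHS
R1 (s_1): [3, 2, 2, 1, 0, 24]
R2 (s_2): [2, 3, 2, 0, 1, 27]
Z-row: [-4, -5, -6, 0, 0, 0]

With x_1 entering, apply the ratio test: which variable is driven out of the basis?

Column x_1 entries and ratios — s_1: 24/3 = 8; s_2: 27/2 = 27/2.
Smallest ratio is 8 in the row of s_1, so s_1 leaves.

s_1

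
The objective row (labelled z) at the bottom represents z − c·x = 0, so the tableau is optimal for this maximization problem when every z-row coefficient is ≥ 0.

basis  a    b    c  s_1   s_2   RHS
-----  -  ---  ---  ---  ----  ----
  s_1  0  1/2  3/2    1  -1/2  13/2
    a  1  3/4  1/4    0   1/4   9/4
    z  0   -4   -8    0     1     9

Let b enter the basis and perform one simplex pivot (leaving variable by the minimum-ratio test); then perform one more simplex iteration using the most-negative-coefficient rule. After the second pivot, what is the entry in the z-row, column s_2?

Ratio test on column b — row 1: (13/2)/(1/2) = 13; row 2: (9/4)/(3/4) = 3. Minimum is 3 at row 2 (a leaves); pivot element 3/4.
Divide row 2 by 3/4; eliminate column b from the other rows.
Second iteration: most negative z-row entry is -20/3 in column c, so c enters.
Ratio test on column c — row 1: 5/(4/3) = 15/4; row 2: 3/(1/3) = 9. Minimum is 15/4 at row 1 (s_1 leaves); pivot element 4/3.
Divide row 1 by 4/3; eliminate column c from the other rows.
After both pivots, the entry at the z-row, column s_2 is -1.

-1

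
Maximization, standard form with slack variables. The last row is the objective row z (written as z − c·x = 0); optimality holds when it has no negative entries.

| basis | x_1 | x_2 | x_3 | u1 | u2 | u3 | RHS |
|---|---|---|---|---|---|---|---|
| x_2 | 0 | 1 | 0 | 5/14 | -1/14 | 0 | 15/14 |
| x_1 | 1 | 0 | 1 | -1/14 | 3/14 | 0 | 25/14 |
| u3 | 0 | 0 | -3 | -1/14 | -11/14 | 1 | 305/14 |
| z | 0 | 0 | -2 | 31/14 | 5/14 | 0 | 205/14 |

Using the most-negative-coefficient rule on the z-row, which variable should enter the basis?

x_3

Negative z-row entries: x_3: -2.
The most negative is -2 in column x_3, so x_3 enters.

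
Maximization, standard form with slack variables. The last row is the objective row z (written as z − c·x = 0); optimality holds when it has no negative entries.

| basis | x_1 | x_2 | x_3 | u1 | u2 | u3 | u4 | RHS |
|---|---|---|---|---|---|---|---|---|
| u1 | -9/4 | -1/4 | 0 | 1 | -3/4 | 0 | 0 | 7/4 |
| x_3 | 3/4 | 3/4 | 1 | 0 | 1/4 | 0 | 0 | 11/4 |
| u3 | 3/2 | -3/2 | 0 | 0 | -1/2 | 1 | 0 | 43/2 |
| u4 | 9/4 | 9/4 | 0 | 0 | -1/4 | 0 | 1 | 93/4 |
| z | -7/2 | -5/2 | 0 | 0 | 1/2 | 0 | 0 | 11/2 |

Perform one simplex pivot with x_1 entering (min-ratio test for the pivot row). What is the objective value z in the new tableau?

55/3

Ratio test on column x_1 — row 1: entry -9/4 ≤ 0; row 2: (11/4)/(3/4) = 11/3; row 3: (43/2)/(3/2) = 43/3; row 4: (93/4)/(9/4) = 31/3. Minimum is 11/3 at row 2 (x_3 leaves); pivot element 3/4.
Pivot on row 2; the z-row RHS becomes 11/2 − (-7/2)·(11/3) = 55/3.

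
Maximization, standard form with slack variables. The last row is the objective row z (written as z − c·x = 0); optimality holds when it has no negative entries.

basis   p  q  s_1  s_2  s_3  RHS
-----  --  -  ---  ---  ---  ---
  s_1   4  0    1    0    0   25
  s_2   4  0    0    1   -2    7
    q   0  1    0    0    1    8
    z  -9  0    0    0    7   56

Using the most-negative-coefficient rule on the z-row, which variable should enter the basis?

p

Negative z-row entries: p: -9.
The most negative is -9 in column p, so p enters.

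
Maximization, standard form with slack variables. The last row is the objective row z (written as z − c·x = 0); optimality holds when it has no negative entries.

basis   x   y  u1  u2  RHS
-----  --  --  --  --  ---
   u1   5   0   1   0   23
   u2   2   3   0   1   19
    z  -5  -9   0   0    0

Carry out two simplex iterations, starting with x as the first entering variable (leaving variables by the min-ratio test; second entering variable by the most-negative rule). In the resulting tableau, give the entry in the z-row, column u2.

3

Ratio test on column x — row 1: 23/5 = 23/5; row 2: 19/2 = 19/2. Minimum is 23/5 at row 1 (u1 leaves); pivot element 5.
Divide row 1 by 5; eliminate column x from the other rows.
Second iteration: most negative z-row entry is -9 in column y, so y enters.
Ratio test on column y — row 1: entry 0 ≤ 0; row 2: (49/5)/3 = 49/15. Minimum is 49/15 at row 2 (u2 leaves); pivot element 3.
Divide row 2 by 3; eliminate column y from the other rows.
After both pivots, the entry at the z-row, column u2 is 3.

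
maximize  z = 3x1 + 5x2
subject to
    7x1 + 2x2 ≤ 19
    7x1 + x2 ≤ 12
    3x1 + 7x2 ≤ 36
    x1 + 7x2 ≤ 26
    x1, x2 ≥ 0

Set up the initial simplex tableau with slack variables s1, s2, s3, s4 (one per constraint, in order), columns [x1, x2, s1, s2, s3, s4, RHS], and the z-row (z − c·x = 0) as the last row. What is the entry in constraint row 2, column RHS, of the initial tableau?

12

The RHS of constraint 2 is b_2 = 12.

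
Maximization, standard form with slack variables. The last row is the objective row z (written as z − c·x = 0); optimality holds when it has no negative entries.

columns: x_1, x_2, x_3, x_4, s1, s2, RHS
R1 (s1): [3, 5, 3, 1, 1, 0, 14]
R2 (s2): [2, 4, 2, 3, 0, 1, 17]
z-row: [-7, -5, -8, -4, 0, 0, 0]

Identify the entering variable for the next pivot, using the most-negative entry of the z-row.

x_3

Negative z-row entries: x_1: -7, x_2: -5, x_3: -8, x_4: -4.
The most negative is -8 in column x_3, so x_3 enters.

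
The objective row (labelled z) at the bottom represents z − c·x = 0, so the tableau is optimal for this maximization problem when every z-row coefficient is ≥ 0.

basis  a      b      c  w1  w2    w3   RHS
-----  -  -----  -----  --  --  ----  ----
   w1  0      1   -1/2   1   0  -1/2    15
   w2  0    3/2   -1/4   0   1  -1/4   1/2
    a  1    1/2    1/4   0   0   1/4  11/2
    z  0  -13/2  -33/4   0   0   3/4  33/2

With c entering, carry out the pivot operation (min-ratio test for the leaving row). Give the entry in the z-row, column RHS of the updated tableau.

Ratio test on column c — row 1: entry -1/2 ≤ 0; row 2: entry -1/4 ≤ 0; row 3: (11/2)/(1/4) = 22. Minimum is 22 at row 3 (a leaves); pivot element 1/4.
Divide row 3 by 1/4; eliminate column c from the other rows.
z-row update in column RHS: 33/2 − (-33/4)·22 = 198.

198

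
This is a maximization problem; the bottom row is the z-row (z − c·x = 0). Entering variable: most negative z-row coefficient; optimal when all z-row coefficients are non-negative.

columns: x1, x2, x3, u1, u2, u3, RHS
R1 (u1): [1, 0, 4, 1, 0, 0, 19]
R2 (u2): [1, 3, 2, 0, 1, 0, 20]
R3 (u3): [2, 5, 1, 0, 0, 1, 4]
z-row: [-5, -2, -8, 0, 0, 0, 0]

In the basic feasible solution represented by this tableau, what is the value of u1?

19

u1 is basic (row 1); its value is the RHS of that row, 19.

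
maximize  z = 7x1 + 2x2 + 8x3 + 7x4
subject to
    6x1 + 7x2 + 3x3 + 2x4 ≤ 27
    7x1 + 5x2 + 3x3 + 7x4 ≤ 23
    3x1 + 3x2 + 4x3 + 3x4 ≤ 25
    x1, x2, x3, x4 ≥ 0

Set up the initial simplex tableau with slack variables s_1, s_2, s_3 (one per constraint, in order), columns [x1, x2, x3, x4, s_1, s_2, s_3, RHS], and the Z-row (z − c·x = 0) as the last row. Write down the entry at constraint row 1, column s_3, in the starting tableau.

0

Slack s_3 belongs to constraint 3; its column is the unit vector e_3, so the entry in row 1 is 0.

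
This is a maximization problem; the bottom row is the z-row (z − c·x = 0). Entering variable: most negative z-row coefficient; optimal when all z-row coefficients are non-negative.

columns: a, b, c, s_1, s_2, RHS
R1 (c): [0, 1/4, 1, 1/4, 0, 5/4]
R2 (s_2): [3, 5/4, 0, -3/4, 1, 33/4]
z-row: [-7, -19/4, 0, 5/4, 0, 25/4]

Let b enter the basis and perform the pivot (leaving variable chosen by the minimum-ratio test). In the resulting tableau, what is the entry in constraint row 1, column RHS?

5

Ratio test on column b — row 1: (5/4)/(1/4) = 5; row 2: (33/4)/(5/4) = 33/5. Minimum is 5 at row 1 (c leaves); pivot element 1/4.
Divide row 1 by 1/4; eliminate column b from the other rows.
In the new row 1, the RHS entry is the old entry divided by the pivot: (5/4)/(1/4) = 5.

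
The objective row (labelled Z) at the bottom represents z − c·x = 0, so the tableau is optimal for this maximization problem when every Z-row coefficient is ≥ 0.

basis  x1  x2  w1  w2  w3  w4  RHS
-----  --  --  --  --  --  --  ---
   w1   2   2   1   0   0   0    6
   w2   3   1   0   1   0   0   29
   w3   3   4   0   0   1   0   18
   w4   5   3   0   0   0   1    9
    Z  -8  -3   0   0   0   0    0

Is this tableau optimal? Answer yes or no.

The Z-row has a negative entry -8 in column x1, so it is not optimal.

no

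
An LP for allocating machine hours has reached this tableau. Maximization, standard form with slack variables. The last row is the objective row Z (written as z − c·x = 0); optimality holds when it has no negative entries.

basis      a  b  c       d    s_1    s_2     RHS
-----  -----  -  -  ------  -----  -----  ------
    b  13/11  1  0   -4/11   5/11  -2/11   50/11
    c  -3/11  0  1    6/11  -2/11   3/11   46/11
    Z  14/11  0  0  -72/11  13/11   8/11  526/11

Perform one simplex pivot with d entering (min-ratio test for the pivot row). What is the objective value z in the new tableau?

Ratio test on column d — row 1: entry -4/11 ≤ 0; row 2: (46/11)/(6/11) = 23/3. Minimum is 23/3 at row 2 (c leaves); pivot element 6/11.
Pivot on row 2; the Z-row RHS becomes 526/11 − (-72/11)·(23/3) = 98.

98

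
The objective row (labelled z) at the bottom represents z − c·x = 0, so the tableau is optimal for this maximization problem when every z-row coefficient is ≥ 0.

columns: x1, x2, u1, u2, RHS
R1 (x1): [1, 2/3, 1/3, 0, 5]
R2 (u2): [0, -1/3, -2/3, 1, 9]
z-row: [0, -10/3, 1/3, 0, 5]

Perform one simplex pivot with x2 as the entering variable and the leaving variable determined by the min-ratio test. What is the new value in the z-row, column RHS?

Ratio test on column x2 — row 1: 5/(2/3) = 15/2; row 2: entry -1/3 ≤ 0. Minimum is 15/2 at row 1 (x1 leaves); pivot element 2/3.
Divide row 1 by 2/3; eliminate column x2 from the other rows.
z-row update in column RHS: 5 − (-10/3)·(15/2) = 30.

30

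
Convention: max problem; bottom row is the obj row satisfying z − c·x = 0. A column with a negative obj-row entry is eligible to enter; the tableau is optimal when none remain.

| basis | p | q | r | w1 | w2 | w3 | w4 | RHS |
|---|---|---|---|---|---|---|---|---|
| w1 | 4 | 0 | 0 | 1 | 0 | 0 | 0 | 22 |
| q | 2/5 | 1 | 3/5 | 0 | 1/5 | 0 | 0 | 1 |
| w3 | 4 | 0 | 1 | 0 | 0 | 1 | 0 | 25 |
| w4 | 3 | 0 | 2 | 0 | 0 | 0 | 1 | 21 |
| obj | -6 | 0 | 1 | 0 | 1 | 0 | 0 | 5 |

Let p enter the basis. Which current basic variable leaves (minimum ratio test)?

Column p entries and ratios — w1: 22/4 = 11/2; q: 1/(2/5) = 5/2; w3: 25/4 = 25/4; w4: 21/3 = 7.
Smallest ratio is 5/2 in the row of q, so q leaves.

q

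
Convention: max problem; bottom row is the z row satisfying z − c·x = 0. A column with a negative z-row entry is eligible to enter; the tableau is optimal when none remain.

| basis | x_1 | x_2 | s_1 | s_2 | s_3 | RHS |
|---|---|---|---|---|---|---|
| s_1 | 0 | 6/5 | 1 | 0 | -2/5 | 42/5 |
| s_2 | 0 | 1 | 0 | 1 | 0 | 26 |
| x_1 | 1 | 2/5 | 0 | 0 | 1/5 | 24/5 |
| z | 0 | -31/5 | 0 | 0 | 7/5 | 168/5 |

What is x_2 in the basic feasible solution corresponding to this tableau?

0

x_2 is not in the basis, so in the current basic feasible solution x_2 = 0.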